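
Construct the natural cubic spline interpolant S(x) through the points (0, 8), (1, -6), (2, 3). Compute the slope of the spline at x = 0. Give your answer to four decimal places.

Let M_i = S''(x_i). Step sizes h_i = 1, 1; slopes of the chords Δ_i = (y_(i+1) - y_i)/h_i = -14, 9.
  1·M_0 + 4·M_1 + 1·M_2 = 6(Δ_1 - Δ_0) = 138
Natural end conditions: M_0 = M_2 = 0.
Solving the tridiagonal system: M_0 = 0, M_1 = 69/2, M_2 = 0.
On [0, 1], S'(x) = b_0 + 2c_0·x + 3d_0·x² with b_0 = Δ_0 - h_0(2M_0 + M_1)/6 = -79/4, c_0 = M_0/2 = 0, d_0 = (M_1 - M_0)/(6h_0) = 23/4. So S'(0) = -79/4.

-19.7500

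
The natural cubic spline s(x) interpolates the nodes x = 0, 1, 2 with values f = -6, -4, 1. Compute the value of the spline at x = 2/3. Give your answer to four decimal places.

-4.9444

Write m_i for s''(x_i). With h_i = 1, 1 and divided differences Δ_i = 2, 5, the continuity of s' gives the tridiagonal system
  1·m_0 + 4·m_1 + 1·m_2 = 6(Δ_1 - Δ_0) = 18
Natural end conditions: m_0 = m_2 = 0.
Hence m_0 = 0, m_1 = 9/2, m_2 = 0.
On [0, 1], s(x) = -6 + 5/4·x + 0·x² + 3/4·x³.
With x = 2/3: s(2/3) = -89/18.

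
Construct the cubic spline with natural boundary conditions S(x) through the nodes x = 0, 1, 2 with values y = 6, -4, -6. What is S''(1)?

With M_i denoting the second derivative at x_i, h_i = 1, 1, and Δ_i = (y_(i+1) − y_i)/h_i = -10, -2:
  1·M_0 + 4·M_1 + 1·M_2 = 6(Δ_1 - Δ_0) = 48
Natural end conditions: M_0 = M_2 = 0.
Forward elimination and back-substitution give M_0 = 0, M_1 = 12, M_2 = 0.

12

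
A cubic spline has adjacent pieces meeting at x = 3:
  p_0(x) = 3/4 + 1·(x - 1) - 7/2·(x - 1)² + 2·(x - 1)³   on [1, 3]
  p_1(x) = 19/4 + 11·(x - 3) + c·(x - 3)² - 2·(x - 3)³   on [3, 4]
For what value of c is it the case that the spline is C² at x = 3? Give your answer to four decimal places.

p_0''(x) = -7 + 12·(x - 1), so p_0''(3) = 17. On the right, p_1''(3) = 2c, so c = 17/2.

8.5000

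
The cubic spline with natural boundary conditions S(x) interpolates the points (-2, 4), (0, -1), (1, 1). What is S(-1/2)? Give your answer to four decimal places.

-0.7344

Write m_i for S''(x_i). With h_i = 2, 1 and divided differences Δ_i = -5/2, 2, the continuity of S' gives the tridiagonal system
  2·m_0 + 6·m_1 + 1·m_2 = 6(Δ_1 - Δ_0) = 27
Natural end conditions: m_0 = m_2 = 0.
Solving: m_0 = 0, m_1 = 9/2, m_2 = 0.
On [-2, 0], S(x) = 4 - 4·(x + 2) + 0·(x + 2)² + 3/8·(x + 2)³.
With (x + 2) = 3/2: S(-1/2) = -47/64.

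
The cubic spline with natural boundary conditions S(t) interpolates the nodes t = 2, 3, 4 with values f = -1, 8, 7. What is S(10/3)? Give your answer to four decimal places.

8.5926

Write σ_i for S''(x_i). With h_i = 1, 1 and divided differences Δ_i = 9, -1, the continuity of S' gives the tridiagonal system
  1·σ_0 + 4·σ_1 + 1·σ_2 = 6(Δ_1 - Δ_0) = -60
Natural end conditions: σ_0 = σ_2 = 0.
Solving: σ_0 = 0, σ_1 = -15, σ_2 = 0.
On [3, 4], S(t) = 8 + 4·(t - 3) - 15/2·(t - 3)² + 5/2·(t - 3)³.
With (t - 3) = 1/3: S(10/3) = 232/27.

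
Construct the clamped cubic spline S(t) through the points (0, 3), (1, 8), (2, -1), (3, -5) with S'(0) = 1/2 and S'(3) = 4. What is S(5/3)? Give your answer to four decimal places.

2.8741

Write σ_i for S''(x_i). With h_i = 1, 1, 1 and divided differences Δ_i = 5, -9, -4, the continuity of S' gives the tridiagonal system
  1·σ_0 + 4·σ_1 + 1·σ_2 = 6(Δ_1 - Δ_0) = -84
  1·σ_1 + 4·σ_2 + 1·σ_3 = 6(Δ_2 - Δ_1) = 30
Clamped end conditions give two more equations: 2h_0·σ_0 + h_0·σ_1 = 6(Δ_0 - S'(0)) = 27 and h_2·σ_2 + 2h_2·σ_3 = 6(S'(3) - Δ_2) = 48.
Forward elimination and back-substitution give σ_0 = 434/15, σ_1 = -463/15, σ_2 = 158/15, σ_3 = 281/15.
On [1, 2], S(t) = 8 - 7/15·(t - 1) - 463/30·(t - 1)² + 69/10·(t - 1)³.
With (t - 1) = 2/3: S(5/3) = 388/135.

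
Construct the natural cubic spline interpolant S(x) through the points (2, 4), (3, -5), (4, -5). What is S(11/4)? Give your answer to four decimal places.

Let M_i = S''(x_i). Step sizes h_i = 1, 1; slopes of the chords Δ_i = (y_(i+1) - y_i)/h_i = -9, 0.
  1·M_0 + 4·M_1 + 1·M_2 = 6(Δ_1 - Δ_0) = 54
Natural end conditions: M_0 = M_2 = 0.
Hence M_0 = 0, M_1 = 27/2, M_2 = 0.
On [2, 3], S(x) = 4 - 45/4·(x - 2) + 0·(x - 2)² + 9/4·(x - 2)³.
With (x - 2) = 3/4: S(11/4) = -893/256.

-3.4883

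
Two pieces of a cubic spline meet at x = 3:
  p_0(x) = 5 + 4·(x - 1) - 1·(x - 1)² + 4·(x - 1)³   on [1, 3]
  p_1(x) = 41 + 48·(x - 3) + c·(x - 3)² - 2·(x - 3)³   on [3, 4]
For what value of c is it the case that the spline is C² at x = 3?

23

p_0''(x) = -2 + 24·(x - 1), so p_0''(3) = 46. On the right, p_1''(3) = 2c, so c = 23.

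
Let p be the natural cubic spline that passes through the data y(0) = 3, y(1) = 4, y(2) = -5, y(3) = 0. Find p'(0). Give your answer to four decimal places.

Put M_i = p'' at the i-th knot. Here h = (1, 1, 1) and Δ = (1, -9, 5), so the interior equations h_(i-1)·M_(i-1) + 2(h_(i-1)+h_i)·M_i + h_i·M_(i+1) = 6(Δ_i − Δ_(i-1)) read
  1·M_0 + 4·M_1 + 1·M_2 = 6(Δ_1 - Δ_0) = -60
  1·M_1 + 4·M_2 + 1·M_3 = 6(Δ_2 - Δ_1) = 84
Natural end conditions: M_0 = M_3 = 0.
Forward elimination and back-substitution give M_0 = 0, M_1 = -108/5, M_2 = 132/5, M_3 = 0.
On [0, 1], p'(t) = b_0 + 2c_0·t + 3d_0·t² with b_0 = Δ_0 - h_0(2M_0 + M_1)/6 = 23/5, c_0 = M_0/2 = 0, d_0 = (M_1 - M_0)/(6h_0) = -18/5. So p'(0) = 23/5.

4.6000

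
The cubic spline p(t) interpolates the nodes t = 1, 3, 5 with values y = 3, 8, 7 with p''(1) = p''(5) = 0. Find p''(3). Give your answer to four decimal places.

Put M_i = p'' at the i-th knot. Here h = (2, 2) and Δ = (5/2, -1/2), so the interior equations h_(i-1)·M_(i-1) + 2(h_(i-1)+h_i)·M_i + h_i·M_(i+1) = 6(Δ_i − Δ_(i-1)) read
  2·M_0 + 8·M_1 + 2·M_2 = 6(Δ_1 - Δ_0) = -18
Natural end conditions: M_0 = M_2 = 0.
Forward elimination and back-substitution give M_0 = 0, M_1 = -9/4, M_2 = 0.

-2.2500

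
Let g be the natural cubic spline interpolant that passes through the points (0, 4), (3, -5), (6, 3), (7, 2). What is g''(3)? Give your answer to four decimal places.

3.8851

With M_i denoting the second derivative at x_i, h_i = 3, 3, 1, and Δ_i = (y_(i+1) − y_i)/h_i = -3, 8/3, -1:
  3·M_0 + 12·M_1 + 3·M_2 = 6(Δ_1 - Δ_0) = 34
  3·M_1 + 8·M_2 + 1·M_3 = 6(Δ_2 - Δ_1) = -22
Natural end conditions: M_0 = M_3 = 0.
Hence M_0 = 0, M_1 = 338/87, M_2 = -122/29, M_3 = 0.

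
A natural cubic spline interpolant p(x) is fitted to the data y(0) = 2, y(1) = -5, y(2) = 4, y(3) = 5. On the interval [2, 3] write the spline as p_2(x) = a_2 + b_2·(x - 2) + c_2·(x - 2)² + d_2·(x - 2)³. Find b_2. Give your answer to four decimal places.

7.4000

Write σ_i for p''(x_i). With h_i = 1, 1, 1 and divided differences Δ_i = -7, 9, 1, the continuity of p' gives the tridiagonal system
  1·σ_0 + 4·σ_1 + 1·σ_2 = 6(Δ_1 - Δ_0) = 96
  1·σ_1 + 4·σ_2 + 1·σ_3 = 6(Δ_2 - Δ_1) = -48
Natural end conditions: σ_0 = σ_3 = 0.
Hence σ_0 = 0, σ_1 = 144/5, σ_2 = -96/5, σ_3 = 0.
On [2, 3], with p_2(x) = a_2 + b_2·(x - 2) + c_2·(x - 2)² + d_2·(x - 2)³: c_2 = σ_2/2 = -48/5, d_2 = (σ_3 - σ_2)/(6h_2) = 16/5, b_2 = Δ_2 - h_2(2σ_2 + σ_3)/6 = 37/5.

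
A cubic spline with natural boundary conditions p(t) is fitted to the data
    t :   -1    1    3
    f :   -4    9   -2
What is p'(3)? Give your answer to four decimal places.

-8.5000

With m_i denoting the second derivative at x_i, h_i = 2, 2, and Δ_i = (y_(i+1) − y_i)/h_i = 13/2, -11/2:
  2·m_0 + 8·m_1 + 2·m_2 = 6(Δ_1 - Δ_0) = -72
Natural end conditions: m_0 = m_2 = 0.
Solving: m_0 = 0, m_1 = -9, m_2 = 0.
On [1, 3], p'(t) = b_1 + 2c_1·(t - 1) + 3d_1·(t - 1)² with b_1 = Δ_1 - h_1(2m_1 + m_2)/6 = 1/2, c_1 = m_1/2 = -9/2, d_1 = (m_2 - m_1)/(6h_1) = 3/4. So p'(3) = -17/2.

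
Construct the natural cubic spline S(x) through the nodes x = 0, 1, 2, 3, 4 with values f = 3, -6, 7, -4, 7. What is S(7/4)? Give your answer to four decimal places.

With m_i denoting the second derivative at x_i, h_i = 1, 1, 1, 1, and Δ_i = (y_(i+1) − y_i)/h_i = -9, 13, -11, 11:
  1·m_0 + 4·m_1 + 1·m_2 = 6(Δ_1 - Δ_0) = 132
  1·m_1 + 4·m_2 + 1·m_3 = 6(Δ_2 - Δ_1) = -144
  1·m_2 + 4·m_3 + 1·m_4 = 6(Δ_3 - Δ_2) = 132
Natural end conditions: m_0 = m_4 = 0.
Forward elimination and back-substitution give m_0 = 0, m_1 = 48, m_2 = -60, m_3 = 48, m_4 = 0.
On [1, 2], S(x) = -6 + 7·(x - 1) + 24·(x - 1)² - 18·(x - 1)³.
With (x - 1) = 3/4: S(7/4) = 165/32.

5.1563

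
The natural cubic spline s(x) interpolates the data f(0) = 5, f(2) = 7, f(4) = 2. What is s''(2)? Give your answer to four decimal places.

-2.6250

Let σ_i = s''(x_i). Step sizes h_i = 2, 2; slopes of the chords Δ_i = (y_(i+1) - y_i)/h_i = 1, -5/2.
  2·σ_0 + 8·σ_1 + 2·σ_2 = 6(Δ_1 - Δ_0) = -21
Natural end conditions: σ_0 = σ_2 = 0.
Solving the tridiagonal system: σ_0 = 0, σ_1 = -21/8, σ_2 = 0.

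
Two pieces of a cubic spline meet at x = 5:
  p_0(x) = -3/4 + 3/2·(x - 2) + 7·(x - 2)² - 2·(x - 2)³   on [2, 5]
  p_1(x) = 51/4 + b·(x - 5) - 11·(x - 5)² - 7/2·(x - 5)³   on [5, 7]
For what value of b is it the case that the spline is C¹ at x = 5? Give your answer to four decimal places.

-10.5000

p_0'(x) = 3/2 + 14·(x - 2) - 6·(x - 2)², so p_0'(5) = -21/2. On the right, p_1'(5) = b, so b = -21/2.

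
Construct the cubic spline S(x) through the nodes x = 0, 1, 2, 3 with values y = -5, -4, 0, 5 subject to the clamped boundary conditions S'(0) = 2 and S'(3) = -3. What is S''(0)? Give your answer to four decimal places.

-4.9333

Put M_i = S'' at the i-th knot. Here h = (1, 1, 1) and Δ = (1, 4, 5), so the interior equations h_(i-1)·M_(i-1) + 2(h_(i-1)+h_i)·M_i + h_i·M_(i+1) = 6(Δ_i − Δ_(i-1)) read
  1·M_0 + 4·M_1 + 1·M_2 = 6(Δ_1 - Δ_0) = 18
  1·M_1 + 4·M_2 + 1·M_3 = 6(Δ_2 - Δ_1) = 6
Clamped end conditions give two more equations: 2h_0·M_0 + h_0·M_1 = 6(Δ_0 - S'(0)) = -6 and h_2·M_2 + 2h_2·M_3 = 6(S'(3) - Δ_2) = -48.
Solving the tridiagonal system: M_0 = -74/15, M_1 = 58/15, M_2 = 112/15, M_3 = -416/15.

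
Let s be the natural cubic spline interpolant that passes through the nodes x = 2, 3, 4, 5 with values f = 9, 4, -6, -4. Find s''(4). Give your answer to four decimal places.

21.2000

Let m_i = s''(x_i). Step sizes h_i = 1, 1, 1; slopes of the chords Δ_i = (y_(i+1) - y_i)/h_i = -5, -10, 2.
  1·m_0 + 4·m_1 + 1·m_2 = 6(Δ_1 - Δ_0) = -30
  1·m_1 + 4·m_2 + 1·m_3 = 6(Δ_2 - Δ_1) = 72
Natural end conditions: m_0 = m_3 = 0.
Solving: m_0 = 0, m_1 = -64/5, m_2 = 106/5, m_3 = 0.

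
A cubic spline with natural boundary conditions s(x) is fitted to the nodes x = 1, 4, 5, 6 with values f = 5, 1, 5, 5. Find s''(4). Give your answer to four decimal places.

Let σ_i = s''(x_i). Step sizes h_i = 3, 1, 1; slopes of the chords Δ_i = (y_(i+1) - y_i)/h_i = -4/3, 4, 0.
  3·σ_0 + 8·σ_1 + 1·σ_2 = 6(Δ_1 - Δ_0) = 32
  1·σ_1 + 4·σ_2 + 1·σ_3 = 6(Δ_2 - Δ_1) = -24
Natural end conditions: σ_0 = σ_3 = 0.
Forward elimination and back-substitution give σ_0 = 0, σ_1 = 152/31, σ_2 = -224/31, σ_3 = 0.

4.9032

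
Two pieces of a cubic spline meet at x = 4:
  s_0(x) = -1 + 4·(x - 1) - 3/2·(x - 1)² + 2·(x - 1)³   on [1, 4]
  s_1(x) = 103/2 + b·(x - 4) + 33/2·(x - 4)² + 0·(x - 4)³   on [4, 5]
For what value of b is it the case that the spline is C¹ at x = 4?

s_0'(x) = 4 - 3·(x - 1) + 6·(x - 1)², so s_0'(4) = 49. On the right, s_1'(4) = b, so b = 49.

49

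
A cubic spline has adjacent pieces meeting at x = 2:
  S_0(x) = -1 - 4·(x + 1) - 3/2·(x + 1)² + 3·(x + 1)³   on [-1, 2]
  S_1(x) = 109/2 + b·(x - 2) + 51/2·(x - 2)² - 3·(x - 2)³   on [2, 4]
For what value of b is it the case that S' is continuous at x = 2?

S_0'(x) = -4 - 3·(x + 1) + 9·(x + 1)², so S_0'(2) = 68. On the right, S_1'(2) = b, so b = 68.

68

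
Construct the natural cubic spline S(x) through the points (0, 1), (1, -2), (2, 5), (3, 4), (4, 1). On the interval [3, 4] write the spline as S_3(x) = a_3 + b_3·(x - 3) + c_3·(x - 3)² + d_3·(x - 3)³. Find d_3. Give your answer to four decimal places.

-0.2143

With m_i denoting the second derivative at x_i, h_i = 1, 1, 1, 1, and Δ_i = (y_(i+1) − y_i)/h_i = -3, 7, -1, -3:
  1·m_0 + 4·m_1 + 1·m_2 = 6(Δ_1 - Δ_0) = 60
  1·m_1 + 4·m_2 + 1·m_3 = 6(Δ_2 - Δ_1) = -48
  1·m_2 + 4·m_3 + 1·m_4 = 6(Δ_3 - Δ_2) = -12
Natural end conditions: m_0 = m_4 = 0.
Solving: m_0 = 0, m_1 = 135/7, m_2 = -120/7, m_3 = 9/7, m_4 = 0.
On [3, 4], with S_3(x) = a_3 + b_3·(x - 3) + c_3·(x - 3)² + d_3·(x - 3)³: c_3 = m_3/2 = 9/14, d_3 = (m_4 - m_3)/(6h_3) = -3/14, b_3 = Δ_3 - h_3(2m_3 + m_4)/6 = -24/7.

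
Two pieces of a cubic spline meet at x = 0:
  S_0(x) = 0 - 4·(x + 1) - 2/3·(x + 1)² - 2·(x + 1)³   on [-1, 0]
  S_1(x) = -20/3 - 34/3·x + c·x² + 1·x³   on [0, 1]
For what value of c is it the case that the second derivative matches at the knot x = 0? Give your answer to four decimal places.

S_0''(x) = -4/3 - 12·(x + 1), so S_0''(0) = -40/3. On the right, S_1''(0) = 2c, so c = -20/3.

-6.6667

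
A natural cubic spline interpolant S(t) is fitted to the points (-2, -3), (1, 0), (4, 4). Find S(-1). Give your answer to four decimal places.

-2.0741

Let M_i = S''(x_i). Step sizes h_i = 3, 3; slopes of the chords Δ_i = (y_(i+1) - y_i)/h_i = 1, 4/3.
  3·M_0 + 12·M_1 + 3·M_2 = 6(Δ_1 - Δ_0) = 2
Natural end conditions: M_0 = M_2 = 0.
Solving: M_0 = 0, M_1 = 1/6, M_2 = 0.
On [-2, 1], S(t) = -3 + 11/12·(t + 2) + 0·(t + 2)² + 1/108·(t + 2)³.
With (t + 2) = 1: S(-1) = -56/27.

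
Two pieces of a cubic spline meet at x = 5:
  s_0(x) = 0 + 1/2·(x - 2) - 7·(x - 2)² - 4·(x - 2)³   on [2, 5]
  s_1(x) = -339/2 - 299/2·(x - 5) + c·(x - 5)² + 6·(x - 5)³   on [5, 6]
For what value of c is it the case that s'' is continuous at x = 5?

s_0''(x) = -14 - 24·(x - 2), so s_0''(5) = -86. On the right, s_1''(5) = 2c, so c = -43.

-43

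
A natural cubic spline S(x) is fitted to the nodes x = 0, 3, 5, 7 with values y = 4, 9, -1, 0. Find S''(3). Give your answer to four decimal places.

Let m_i = S''(x_i). Step sizes h_i = 3, 2, 2; slopes of the chords Δ_i = (y_(i+1) - y_i)/h_i = 5/3, -5, 1/2.
  3·m_0 + 10·m_1 + 2·m_2 = 6(Δ_1 - Δ_0) = -40
  2·m_1 + 8·m_2 + 2·m_3 = 6(Δ_2 - Δ_1) = 33
Natural end conditions: m_0 = m_3 = 0.
Solving: m_0 = 0, m_1 = -193/38, m_2 = 205/38, m_3 = 0.

-5.0789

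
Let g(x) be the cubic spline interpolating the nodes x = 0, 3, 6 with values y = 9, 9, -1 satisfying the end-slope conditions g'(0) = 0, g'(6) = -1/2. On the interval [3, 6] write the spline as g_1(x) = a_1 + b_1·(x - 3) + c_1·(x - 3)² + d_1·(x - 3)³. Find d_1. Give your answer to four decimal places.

Put M_i = g'' at the i-th knot. Here h = (3, 3) and Δ = (0, -10/3), so the interior equations h_(i-1)·M_(i-1) + 2(h_(i-1)+h_i)·M_i + h_i·M_(i+1) = 6(Δ_i − Δ_(i-1)) read
  3·M_0 + 12·M_1 + 3·M_2 = 6(Δ_1 - Δ_0) = -20
Clamped end conditions give two more equations: 2h_0·M_0 + h_0·M_1 = 6(Δ_0 - g'(0)) = 0 and h_1·M_1 + 2h_1·M_2 = 6(g'(6) - Δ_1) = 17.
Forward elimination and back-substitution give M_0 = 19/12, M_1 = -19/6, M_2 = 53/12.
On [3, 6], with g_1(x) = a_1 + b_1·(x - 3) + c_1·(x - 3)² + d_1·(x - 3)³: c_1 = M_1/2 = -19/12, d_1 = (M_2 - M_1)/(6h_1) = 91/216, b_1 = Δ_1 - h_1(2M_1 + M_2)/6 = -19/8.

0.4213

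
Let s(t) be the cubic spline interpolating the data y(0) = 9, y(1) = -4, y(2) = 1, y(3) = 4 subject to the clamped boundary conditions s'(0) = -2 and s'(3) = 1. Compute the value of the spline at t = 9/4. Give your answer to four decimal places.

2.4906

Write m_i for s''(x_i). With h_i = 1, 1, 1 and divided differences Δ_i = -13, 5, 3, the continuity of s' gives the tridiagonal system
  1·m_0 + 4·m_1 + 1·m_2 = 6(Δ_1 - Δ_0) = 108
  1·m_1 + 4·m_2 + 1·m_3 = 6(Δ_2 - Δ_1) = -12
Clamped end conditions give two more equations: 2h_0·m_0 + h_0·m_1 = 6(Δ_0 - s'(0)) = -66 and h_2·m_2 + 2h_2·m_3 = 6(s'(3) - Δ_2) = -12.
Hence m_0 = -276/5, m_1 = 222/5, m_2 = -72/5, m_3 = 6/5.
On [2, 3], s(t) = 1 + 38/5·(t - 2) - 36/5·(t - 2)² + 13/5·(t - 2)³.
With (t - 2) = 1/4: s(9/4) = 797/320.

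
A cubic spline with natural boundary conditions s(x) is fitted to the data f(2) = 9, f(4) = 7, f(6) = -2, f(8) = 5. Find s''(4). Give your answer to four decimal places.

Let σ_i = s''(x_i). Step sizes h_i = 2, 2, 2; slopes of the chords Δ_i = (y_(i+1) - y_i)/h_i = -1, -9/2, 7/2.
  2·σ_0 + 8·σ_1 + 2·σ_2 = 6(Δ_1 - Δ_0) = -21
  2·σ_1 + 8·σ_2 + 2·σ_3 = 6(Δ_2 - Δ_1) = 48
Natural end conditions: σ_0 = σ_3 = 0.
Hence σ_0 = 0, σ_1 = -22/5, σ_2 = 71/10, σ_3 = 0.

-4.4000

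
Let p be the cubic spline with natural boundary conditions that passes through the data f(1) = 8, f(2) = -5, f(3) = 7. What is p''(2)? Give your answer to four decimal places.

Put m_i = p'' at the i-th knot. Here h = (1, 1) and Δ = (-13, 12), so the interior equations h_(i-1)·m_(i-1) + 2(h_(i-1)+h_i)·m_i + h_i·m_(i+1) = 6(Δ_i − Δ_(i-1)) read
  1·m_0 + 4·m_1 + 1·m_2 = 6(Δ_1 - Δ_0) = 150
Natural end conditions: m_0 = m_2 = 0.
Forward elimination and back-substitution give m_0 = 0, m_1 = 75/2, m_2 = 0.

37.5000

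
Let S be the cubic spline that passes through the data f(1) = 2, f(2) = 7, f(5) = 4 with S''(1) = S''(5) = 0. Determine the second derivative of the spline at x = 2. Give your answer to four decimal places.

With σ_i denoting the second derivative at x_i, h_i = 1, 3, and Δ_i = (y_(i+1) − y_i)/h_i = 5, -1:
  1·σ_0 + 8·σ_1 + 3·σ_2 = 6(Δ_1 - Δ_0) = -36
Natural end conditions: σ_0 = σ_2 = 0.
Hence σ_0 = 0, σ_1 = -9/2, σ_2 = 0.

-4.5000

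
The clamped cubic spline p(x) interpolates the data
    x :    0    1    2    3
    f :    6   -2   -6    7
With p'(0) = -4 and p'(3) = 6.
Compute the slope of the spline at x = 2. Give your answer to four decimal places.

Let M_i = p''(x_i). Step sizes h_i = 1, 1, 1; slopes of the chords Δ_i = (y_(i+1) - y_i)/h_i = -8, -4, 13.
  1·M_0 + 4·M_1 + 1·M_2 = 6(Δ_1 - Δ_0) = 24
  1·M_1 + 4·M_2 + 1·M_3 = 6(Δ_2 - Δ_1) = 102
Clamped end conditions give two more equations: 2h_0·M_0 + h_0·M_1 = 6(Δ_0 - p'(0)) = -24 and h_2·M_2 + 2h_2·M_3 = 6(p'(3) - Δ_2) = -42.
Solving the tridiagonal system: M_0 = -182/15, M_1 = 4/15, M_2 = 526/15, M_3 = -578/15.
On [2, 3], p'(x) = b_2 + 2c_2·(x - 2) + 3d_2·(x - 2)² with b_2 = Δ_2 - h_2(2M_2 + M_3)/6 = 116/15, c_2 = M_2/2 = 263/15, d_2 = (M_3 - M_2)/(6h_2) = -184/15. So p'(2) = 116/15.

7.7333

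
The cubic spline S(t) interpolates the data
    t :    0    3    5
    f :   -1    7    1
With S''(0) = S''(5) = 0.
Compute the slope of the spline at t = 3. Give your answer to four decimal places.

Let m_i = S''(x_i). Step sizes h_i = 3, 2; slopes of the chords Δ_i = (y_(i+1) - y_i)/h_i = 8/3, -3.
  3·m_0 + 10·m_1 + 2·m_2 = 6(Δ_1 - Δ_0) = -34
Natural end conditions: m_0 = m_2 = 0.
Solving: m_0 = 0, m_1 = -17/5, m_2 = 0.
On [3, 5], S'(t) = b_1 + 2c_1·(t - 3) + 3d_1·(t - 3)² with b_1 = Δ_1 - h_1(2m_1 + m_2)/6 = -11/15, c_1 = m_1/2 = -17/10, d_1 = (m_2 - m_1)/(6h_1) = 17/60. So S'(3) = -11/15.

-0.7333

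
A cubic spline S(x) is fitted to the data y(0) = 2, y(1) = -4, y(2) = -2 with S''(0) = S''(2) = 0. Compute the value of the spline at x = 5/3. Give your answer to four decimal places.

Write σ_i for S''(x_i). With h_i = 1, 1 and divided differences Δ_i = -6, 2, the continuity of S' gives the tridiagonal system
  1·σ_0 + 4·σ_1 + 1·σ_2 = 6(Δ_1 - Δ_0) = 48
Natural end conditions: σ_0 = σ_2 = 0.
Hence σ_0 = 0, σ_1 = 12, σ_2 = 0.
On [1, 2], S(x) = -4 - 2·(x - 1) + 6·(x - 1)² - 2·(x - 1)³.
With (x - 1) = 2/3: S(5/3) = -88/27.

-3.2593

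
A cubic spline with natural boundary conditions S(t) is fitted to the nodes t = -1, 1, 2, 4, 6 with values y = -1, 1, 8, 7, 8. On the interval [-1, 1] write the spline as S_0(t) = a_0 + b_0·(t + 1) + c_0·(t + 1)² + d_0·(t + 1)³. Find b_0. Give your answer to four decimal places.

Put σ_i = S'' at the i-th knot. Here h = (2, 1, 2, 2) and Δ = (1, 7, -1/2, 1/2), so the interior equations h_(i-1)·σ_(i-1) + 2(h_(i-1)+h_i)·σ_i + h_i·σ_(i+1) = 6(Δ_i − Δ_(i-1)) read
  2·σ_0 + 6·σ_1 + 1·σ_2 = 6(Δ_1 - Δ_0) = 36
  1·σ_1 + 6·σ_2 + 2·σ_3 = 6(Δ_2 - Δ_1) = -45
  2·σ_2 + 8·σ_3 + 2·σ_4 = 6(Δ_3 - Δ_2) = 6
Natural end conditions: σ_0 = σ_4 = 0.
Hence σ_0 = 0, σ_1 = 489/64, σ_2 = -315/32, σ_3 = 411/128, σ_4 = 0.
On [-1, 1], with S_0(t) = a_0 + b_0·(t + 1) + c_0·(t + 1)² + d_0·(t + 1)³: c_0 = σ_0/2 = 0, d_0 = (σ_1 - σ_0)/(6h_0) = 163/256, b_0 = Δ_0 - h_0(2σ_0 + σ_1)/6 = -99/64.

-1.5469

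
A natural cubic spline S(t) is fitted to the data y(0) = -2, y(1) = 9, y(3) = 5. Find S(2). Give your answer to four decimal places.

Write σ_i for S''(x_i). With h_i = 1, 2 and divided differences Δ_i = 11, -2, the continuity of S' gives the tridiagonal system
  1·σ_0 + 6·σ_1 + 2·σ_2 = 6(Δ_1 - Δ_0) = -78
Natural end conditions: σ_0 = σ_2 = 0.
Solving: σ_0 = 0, σ_1 = -13, σ_2 = 0.
On [1, 3], S(t) = 9 + 20/3·(t - 1) - 13/2·(t - 1)² + 13/12·(t - 1)³.
With (t - 1) = 1: S(2) = 41/4.

10.2500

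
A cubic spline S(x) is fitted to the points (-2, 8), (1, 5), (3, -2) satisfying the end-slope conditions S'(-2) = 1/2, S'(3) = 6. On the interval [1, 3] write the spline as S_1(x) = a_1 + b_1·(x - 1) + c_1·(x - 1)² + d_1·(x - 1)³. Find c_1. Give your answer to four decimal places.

With M_i denoting the second derivative at x_i, h_i = 3, 2, and Δ_i = (y_(i+1) − y_i)/h_i = -1, -7/2:
  3·M_0 + 10·M_1 + 2·M_2 = 6(Δ_1 - Δ_0) = -15
Clamped end conditions give two more equations: 2h_0·M_0 + h_0·M_1 = 6(Δ_0 - S'(-2)) = -9 and h_1·M_1 + 2h_1·M_2 = 6(S'(3) - Δ_1) = 57.
Solving the tridiagonal system: M_0 = 11/10, M_1 = -26/5, M_2 = 337/20.
On [1, 3], with S_1(x) = a_1 + b_1·(x - 1) + c_1·(x - 1)² + d_1·(x - 1)³: c_1 = M_1/2 = -13/5, d_1 = (M_2 - M_1)/(6h_1) = 147/80, b_1 = Δ_1 - h_1(2M_1 + M_2)/6 = -113/20.

-2.6000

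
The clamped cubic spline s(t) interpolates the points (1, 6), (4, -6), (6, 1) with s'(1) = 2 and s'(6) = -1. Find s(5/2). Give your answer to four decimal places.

With m_i denoting the second derivative at x_i, h_i = 3, 2, and Δ_i = (y_(i+1) − y_i)/h_i = -4, 7/2:
  3·m_0 + 10·m_1 + 2·m_2 = 6(Δ_1 - Δ_0) = 45
Clamped end conditions give two more equations: 2h_0·m_0 + h_0·m_1 = 6(Δ_0 - s'(1)) = -36 and h_1·m_1 + 2h_1·m_2 = 6(s'(6) - Δ_1) = -27.
Solving: m_0 = -111/10, m_1 = 51/5, m_2 = -237/20.
On [1, 4], s(t) = 6 + 2·(t - 1) - 111/20·(t - 1)² + 71/60·(t - 1)³.
With (t - 1) = 3/2: s(5/2) = 81/160.

0.5063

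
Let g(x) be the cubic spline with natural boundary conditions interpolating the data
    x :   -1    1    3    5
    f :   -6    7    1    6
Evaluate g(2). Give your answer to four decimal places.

Write M_i for g''(x_i). With h_i = 2, 2, 2 and divided differences Δ_i = 13/2, -3, 5/2, the continuity of g' gives the tridiagonal system
  2·M_0 + 8·M_1 + 2·M_2 = 6(Δ_1 - Δ_0) = -57
  2·M_1 + 8·M_2 + 2·M_3 = 6(Δ_2 - Δ_1) = 33
Natural end conditions: M_0 = M_3 = 0.
Solving: M_0 = 0, M_1 = -87/10, M_2 = 63/10, M_3 = 0.
On [1, 3], g(x) = 7 + 7/10·(x - 1) - 87/20·(x - 1)² + 5/4·(x - 1)³.
With (x - 1) = 1: g(2) = 23/5.

4.6000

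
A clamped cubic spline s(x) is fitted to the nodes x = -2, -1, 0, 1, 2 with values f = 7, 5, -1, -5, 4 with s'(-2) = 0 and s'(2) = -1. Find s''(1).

Put M_i = s'' at the i-th knot. Here h = (1, 1, 1, 1) and Δ = (-2, -6, -4, 9), so the interior equations h_(i-1)·M_(i-1) + 2(h_(i-1)+h_i)·M_i + h_i·M_(i+1) = 6(Δ_i − Δ_(i-1)) read
  1·M_0 + 4·M_1 + 1·M_2 = 6(Δ_1 - Δ_0) = -24
  1·M_1 + 4·M_2 + 1·M_3 = 6(Δ_2 - Δ_1) = 12
  1·M_2 + 4·M_3 + 1·M_4 = 6(Δ_3 - Δ_2) = 78
Clamped end conditions give two more equations: 2h_0·M_0 + h_0·M_1 = 6(Δ_0 - s'(-2)) = -12 and h_3·M_3 + 2h_3·M_4 = 6(s'(2) - Δ_3) = -60.
Hence M_0 = -4, M_1 = -4, M_2 = -4, M_3 = 32, M_4 = -46.

32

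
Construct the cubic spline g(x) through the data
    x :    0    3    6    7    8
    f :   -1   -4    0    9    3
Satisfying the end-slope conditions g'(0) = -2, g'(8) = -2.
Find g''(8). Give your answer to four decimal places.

With m_i denoting the second derivative at x_i, h_i = 3, 3, 1, 1, and Δ_i = (y_(i+1) − y_i)/h_i = -1, 4/3, 9, -6:
  3·m_0 + 12·m_1 + 3·m_2 = 6(Δ_1 - Δ_0) = 14
  3·m_1 + 8·m_2 + 1·m_3 = 6(Δ_2 - Δ_1) = 46
  1·m_2 + 4·m_3 + 1·m_4 = 6(Δ_3 - Δ_2) = -90
Clamped end conditions give two more equations: 2h_0·m_0 + h_0·m_1 = 6(Δ_0 - g'(0)) = 6 and h_3·m_3 + 2h_3·m_4 = 6(g'(8) - Δ_3) = 24.
Solving: m_0 = 83/42, m_1 = -41/21, m_2 = 21/2, m_3 = -225/7, m_4 = 393/14.

28.0714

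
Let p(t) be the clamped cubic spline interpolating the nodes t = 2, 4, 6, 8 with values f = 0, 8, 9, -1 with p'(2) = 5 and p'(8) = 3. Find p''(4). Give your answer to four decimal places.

-0.2667

Put M_i = p'' at the i-th knot. Here h = (2, 2, 2) and Δ = (4, 1/2, -5), so the interior equations h_(i-1)·M_(i-1) + 2(h_(i-1)+h_i)·M_i + h_i·M_(i+1) = 6(Δ_i − Δ_(i-1)) read
  2·M_0 + 8·M_1 + 2·M_2 = 6(Δ_1 - Δ_0) = -21
  2·M_1 + 8·M_2 + 2·M_3 = 6(Δ_2 - Δ_1) = -33
Clamped end conditions give two more equations: 2h_0·M_0 + h_0·M_1 = 6(Δ_0 - p'(2)) = -6 and h_2·M_2 + 2h_2·M_3 = 6(p'(8) - Δ_2) = 48.
Hence M_0 = -41/30, M_1 = -4/15, M_2 = -121/15, M_3 = 481/30.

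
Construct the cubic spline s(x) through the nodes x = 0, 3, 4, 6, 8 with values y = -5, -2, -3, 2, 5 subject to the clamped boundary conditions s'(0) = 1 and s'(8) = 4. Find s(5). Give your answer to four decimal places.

With M_i denoting the second derivative at x_i, h_i = 3, 1, 2, 2, and Δ_i = (y_(i+1) − y_i)/h_i = 1, -1, 5/2, 3/2:
  3·M_0 + 8·M_1 + 1·M_2 = 6(Δ_1 - Δ_0) = -12
  1·M_1 + 6·M_2 + 2·M_3 = 6(Δ_2 - Δ_1) = 21
  2·M_2 + 8·M_3 + 2·M_4 = 6(Δ_3 - Δ_2) = -6
Clamped end conditions give two more equations: 2h_0·M_0 + h_0·M_1 = 6(Δ_0 - s'(0)) = 0 and h_3·M_3 + 2h_3·M_4 = 6(s'(8) - Δ_3) = 15.
Solving the tridiagonal system: M_0 = 21/16, M_1 = -21/8, M_2 = 81/16, M_3 = -27/8, M_4 = 87/16.
On [4, 6], s(x) = -3 + 1/4·(x - 4) + 81/32·(x - 4)² - 45/64·(x - 4)³.
With (x - 4) = 1: s(5) = -59/64.

-0.9219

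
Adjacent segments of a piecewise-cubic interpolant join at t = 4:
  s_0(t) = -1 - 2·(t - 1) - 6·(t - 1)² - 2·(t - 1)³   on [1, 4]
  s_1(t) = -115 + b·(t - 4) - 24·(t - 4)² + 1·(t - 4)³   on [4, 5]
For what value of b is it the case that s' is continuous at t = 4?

s_0'(t) = -2 - 12·(t - 1) - 6·(t - 1)², so s_0'(4) = -92. On the right, s_1'(4) = b, so b = -92.

-92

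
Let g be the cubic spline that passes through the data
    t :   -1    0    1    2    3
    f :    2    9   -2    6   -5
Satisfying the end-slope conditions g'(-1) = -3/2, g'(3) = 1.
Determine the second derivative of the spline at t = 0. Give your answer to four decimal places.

Put σ_i = g'' at the i-th knot. Here h = (1, 1, 1, 1) and Δ = (7, -11, 8, -11), so the interior equations h_(i-1)·σ_(i-1) + 2(h_(i-1)+h_i)·σ_i + h_i·σ_(i+1) = 6(Δ_i − Δ_(i-1)) read
  1·σ_0 + 4·σ_1 + 1·σ_2 = 6(Δ_1 - Δ_0) = -108
  1·σ_1 + 4·σ_2 + 1·σ_3 = 6(Δ_2 - Δ_1) = 114
  1·σ_2 + 4·σ_3 + 1·σ_4 = 6(Δ_3 - Δ_2) = -114
Clamped end conditions give two more equations: 2h_0·σ_0 + h_0·σ_1 = 6(Δ_0 - g'(-1)) = 51 and h_3·σ_3 + 2h_3·σ_4 = 6(g'(3) - Δ_3) = 72.
Solving: σ_0 = 2951/56, σ_1 = -1523/28, σ_2 = 455/8, σ_3 = -1655/28, σ_4 = 3671/56.

-54.3929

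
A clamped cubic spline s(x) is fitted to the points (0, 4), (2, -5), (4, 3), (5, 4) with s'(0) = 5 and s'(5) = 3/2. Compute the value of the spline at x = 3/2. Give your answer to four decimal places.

Let M_i = s''(x_i). Step sizes h_i = 2, 2, 1; slopes of the chords Δ_i = (y_(i+1) - y_i)/h_i = -9/2, 4, 1.
  2·M_0 + 8·M_1 + 2·M_2 = 6(Δ_1 - Δ_0) = 51
  2·M_1 + 6·M_2 + 1·M_3 = 6(Δ_2 - Δ_1) = -18
Clamped end conditions give two more equations: 2h_0·M_0 + h_0·M_1 = 6(Δ_0 - s'(0)) = -57 and h_2·M_2 + 2h_2·M_3 = 6(s'(5) - Δ_2) = 3.
Solving the tridiagonal system: M_0 = -973/46, M_1 = 635/46, M_2 = -197/23, M_3 = 133/23.
On [0, 2], s(x) = 4 + 5·x - 973/92·x² + 67/23·x³.
With x = 3/2: s(3/2) = -907/368.

-2.4647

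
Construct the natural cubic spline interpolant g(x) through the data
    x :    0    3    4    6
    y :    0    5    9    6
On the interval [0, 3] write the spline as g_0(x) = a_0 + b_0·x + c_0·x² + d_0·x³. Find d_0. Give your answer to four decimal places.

0.1383

Let M_i = g''(x_i). Step sizes h_i = 3, 1, 2; slopes of the chords Δ_i = (y_(i+1) - y_i)/h_i = 5/3, 4, -3/2.
  3·M_0 + 8·M_1 + 1·M_2 = 6(Δ_1 - Δ_0) = 14
  1·M_1 + 6·M_2 + 2·M_3 = 6(Δ_2 - Δ_1) = -33
Natural end conditions: M_0 = M_3 = 0.
Forward elimination and back-substitution give M_0 = 0, M_1 = 117/47, M_2 = -278/47, M_3 = 0.
On [0, 3], with g_0(x) = a_0 + b_0·x + c_0·x² + d_0·x³: c_0 = M_0/2 = 0, d_0 = (M_1 - M_0)/(6h_0) = 13/94, b_0 = Δ_0 - h_0(2M_0 + M_1)/6 = 119/282.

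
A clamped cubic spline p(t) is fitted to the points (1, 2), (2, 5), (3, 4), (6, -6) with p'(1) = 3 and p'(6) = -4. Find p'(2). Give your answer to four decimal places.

Write σ_i for p''(x_i). With h_i = 1, 1, 3 and divided differences Δ_i = 3, -1, -10/3, the continuity of p' gives the tridiagonal system
  1·σ_0 + 4·σ_1 + 1·σ_2 = 6(Δ_1 - Δ_0) = -24
  1·σ_1 + 8·σ_2 + 3·σ_3 = 6(Δ_2 - Δ_1) = -14
Clamped end conditions give two more equations: 2h_0·σ_0 + h_0·σ_1 = 6(Δ_0 - p'(1)) = 0 and h_2·σ_2 + 2h_2·σ_3 = 6(p'(6) - Δ_2) = -4.
Solving the tridiagonal system: σ_0 = 96/29, σ_1 = -192/29, σ_2 = -24/29, σ_3 = -22/87.
On [2, 3], p'(t) = b_1 + 2c_1·(t - 2) + 3d_1·(t - 2)² with b_1 = Δ_1 - h_1(2σ_1 + σ_2)/6 = 39/29, c_1 = σ_1/2 = -96/29, d_1 = (σ_2 - σ_1)/(6h_1) = 28/29. So p'(2) = 39/29.

1.3448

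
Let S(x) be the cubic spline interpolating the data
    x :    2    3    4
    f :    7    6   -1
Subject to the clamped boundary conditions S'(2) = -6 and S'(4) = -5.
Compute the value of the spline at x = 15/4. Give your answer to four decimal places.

0.6445

With M_i denoting the second derivative at x_i, h_i = 1, 1, and Δ_i = (y_(i+1) − y_i)/h_i = -1, -7:
  1·M_0 + 4·M_1 + 1·M_2 = 6(Δ_1 - Δ_0) = -36
Clamped end conditions give two more equations: 2h_0·M_0 + h_0·M_1 = 6(Δ_0 - S'(2)) = 30 and h_1·M_1 + 2h_1·M_2 = 6(S'(4) - Δ_1) = 12.
Hence M_0 = 49/2, M_1 = -19, M_2 = 31/2.
On [3, 4], S(x) = 6 - 13/4·(x - 3) - 19/2·(x - 3)² + 23/4·(x - 3)³.
With (x - 3) = 3/4: S(15/4) = 165/256.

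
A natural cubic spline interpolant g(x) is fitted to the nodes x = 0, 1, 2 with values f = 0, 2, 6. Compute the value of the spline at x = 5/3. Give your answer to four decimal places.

4.5185

Put M_i = g'' at the i-th knot. Here h = (1, 1) and Δ = (2, 4), so the interior equations h_(i-1)·M_(i-1) + 2(h_(i-1)+h_i)·M_i + h_i·M_(i+1) = 6(Δ_i − Δ_(i-1)) read
  1·M_0 + 4·M_1 + 1·M_2 = 6(Δ_1 - Δ_0) = 12
Natural end conditions: M_0 = M_2 = 0.
Solving: M_0 = 0, M_1 = 3, M_2 = 0.
On [1, 2], g(x) = 2 + 3·(x - 1) + 3/2·(x - 1)² - 1/2·(x - 1)³.
With (x - 1) = 2/3: g(5/3) = 122/27.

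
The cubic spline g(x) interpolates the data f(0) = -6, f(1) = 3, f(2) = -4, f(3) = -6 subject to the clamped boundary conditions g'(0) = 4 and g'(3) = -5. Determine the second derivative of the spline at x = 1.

Put m_i = g'' at the i-th knot. Here h = (1, 1, 1) and Δ = (9, -7, -2), so the interior equations h_(i-1)·m_(i-1) + 2(h_(i-1)+h_i)·m_i + h_i·m_(i+1) = 6(Δ_i − Δ_(i-1)) read
  1·m_0 + 4·m_1 + 1·m_2 = 6(Δ_1 - Δ_0) = -96
  1·m_1 + 4·m_2 + 1·m_3 = 6(Δ_2 - Δ_1) = 30
Clamped end conditions give two more equations: 2h_0·m_0 + h_0·m_1 = 6(Δ_0 - g'(0)) = 30 and h_2·m_2 + 2h_2·m_3 = 6(g'(3) - Δ_2) = -18.
Forward elimination and back-substitution give m_0 = 34, m_1 = -38, m_2 = 22, m_3 = -20.

-38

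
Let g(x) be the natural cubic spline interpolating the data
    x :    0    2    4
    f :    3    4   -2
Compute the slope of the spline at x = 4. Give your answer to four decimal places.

-3.8750

Put m_i = g'' at the i-th knot. Here h = (2, 2) and Δ = (1/2, -3), so the interior equations h_(i-1)·m_(i-1) + 2(h_(i-1)+h_i)·m_i + h_i·m_(i+1) = 6(Δ_i − Δ_(i-1)) read
  2·m_0 + 8·m_1 + 2·m_2 = 6(Δ_1 - Δ_0) = -21
Natural end conditions: m_0 = m_2 = 0.
Solving the tridiagonal system: m_0 = 0, m_1 = -21/8, m_2 = 0.
On [2, 4], g'(x) = b_1 + 2c_1·(x - 2) + 3d_1·(x - 2)² with b_1 = Δ_1 - h_1(2m_1 + m_2)/6 = -5/4, c_1 = m_1/2 = -21/16, d_1 = (m_2 - m_1)/(6h_1) = 7/32. So g'(4) = -31/8.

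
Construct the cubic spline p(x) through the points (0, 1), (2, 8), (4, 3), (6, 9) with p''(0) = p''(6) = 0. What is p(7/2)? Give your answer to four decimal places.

3.9469

Put m_i = p'' at the i-th knot. Here h = (2, 2, 2) and Δ = (7/2, -5/2, 3), so the interior equations h_(i-1)·m_(i-1) + 2(h_(i-1)+h_i)·m_i + h_i·m_(i+1) = 6(Δ_i − Δ_(i-1)) read
  2·m_0 + 8·m_1 + 2·m_2 = 6(Δ_1 - Δ_0) = -36
  2·m_1 + 8·m_2 + 2·m_3 = 6(Δ_2 - Δ_1) = 33
Natural end conditions: m_0 = m_3 = 0.
Solving: m_0 = 0, m_1 = -59/10, m_2 = 28/5, m_3 = 0.
On [2, 4], p(x) = 8 - 13/30·(x - 2) - 59/20·(x - 2)² + 23/24·(x - 2)³.
With (x - 2) = 3/2: p(7/2) = 1263/320.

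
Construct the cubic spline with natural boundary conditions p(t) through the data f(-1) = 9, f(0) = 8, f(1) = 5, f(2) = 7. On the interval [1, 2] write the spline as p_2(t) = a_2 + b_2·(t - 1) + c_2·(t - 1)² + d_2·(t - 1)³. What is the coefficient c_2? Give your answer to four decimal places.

Put σ_i = p'' at the i-th knot. Here h = (1, 1, 1) and Δ = (-1, -3, 2), so the interior equations h_(i-1)·σ_(i-1) + 2(h_(i-1)+h_i)·σ_i + h_i·σ_(i+1) = 6(Δ_i − Δ_(i-1)) read
  1·σ_0 + 4·σ_1 + 1·σ_2 = 6(Δ_1 - Δ_0) = -12
  1·σ_1 + 4·σ_2 + 1·σ_3 = 6(Δ_2 - Δ_1) = 30
Natural end conditions: σ_0 = σ_3 = 0.
Solving: σ_0 = 0, σ_1 = -26/5, σ_2 = 44/5, σ_3 = 0.
On [1, 2], with p_2(t) = a_2 + b_2·(t - 1) + c_2·(t - 1)² + d_2·(t - 1)³: c_2 = σ_2/2 = 22/5, d_2 = (σ_3 - σ_2)/(6h_2) = -22/15, b_2 = Δ_2 - h_2(2σ_2 + σ_3)/6 = -14/15.

4.4000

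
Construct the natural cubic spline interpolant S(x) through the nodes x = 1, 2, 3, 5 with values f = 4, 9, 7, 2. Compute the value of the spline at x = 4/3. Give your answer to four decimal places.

6.2013

Let M_i = S''(x_i). Step sizes h_i = 1, 1, 2; slopes of the chords Δ_i = (y_(i+1) - y_i)/h_i = 5, -2, -5/2.
  1·M_0 + 4·M_1 + 1·M_2 = 6(Δ_1 - Δ_0) = -42
  1·M_1 + 6·M_2 + 2·M_3 = 6(Δ_2 - Δ_1) = -3
Natural end conditions: M_0 = M_3 = 0.
Solving the tridiagonal system: M_0 = 0, M_1 = -249/23, M_2 = 30/23, M_3 = 0.
On [1, 2], S(x) = 4 + 313/46·(x - 1) + 0·(x - 1)² - 83/46·(x - 1)³.
With (x - 1) = 1/3: S(4/3) = 3851/621.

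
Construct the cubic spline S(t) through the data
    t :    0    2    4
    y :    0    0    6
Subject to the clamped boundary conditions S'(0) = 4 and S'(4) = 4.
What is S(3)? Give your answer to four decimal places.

2.0625

Let σ_i = S''(x_i). Step sizes h_i = 2, 2; slopes of the chords Δ_i = (y_(i+1) - y_i)/h_i = 0, 3.
  2·σ_0 + 8·σ_1 + 2·σ_2 = 6(Δ_1 - Δ_0) = 18
Clamped end conditions give two more equations: 2h_0·σ_0 + h_0·σ_1 = 6(Δ_0 - S'(0)) = -24 and h_1·σ_1 + 2h_1·σ_2 = 6(S'(4) - Δ_1) = 6.
Forward elimination and back-substitution give σ_0 = -33/4, σ_1 = 9/2, σ_2 = -3/4.
On [2, 4], S(t) = 0 + 1/4·(t - 2) + 9/4·(t - 2)² - 7/16·(t - 2)³.
With (t - 2) = 1: S(3) = 33/16.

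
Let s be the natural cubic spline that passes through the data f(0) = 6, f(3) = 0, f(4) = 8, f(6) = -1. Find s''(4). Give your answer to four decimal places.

Put m_i = s'' at the i-th knot. Here h = (3, 1, 2) and Δ = (-2, 8, -9/2), so the interior equations h_(i-1)·m_(i-1) + 2(h_(i-1)+h_i)·m_i + h_i·m_(i+1) = 6(Δ_i − Δ_(i-1)) read
  3·m_0 + 8·m_1 + 1·m_2 = 6(Δ_1 - Δ_0) = 60
  1·m_1 + 6·m_2 + 2·m_3 = 6(Δ_2 - Δ_1) = -75
Natural end conditions: m_0 = m_3 = 0.
Solving: m_0 = 0, m_1 = 435/47, m_2 = -660/47, m_3 = 0.

-14.0426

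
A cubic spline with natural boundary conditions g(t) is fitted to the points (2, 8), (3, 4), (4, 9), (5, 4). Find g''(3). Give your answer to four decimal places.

Write m_i for g''(x_i). With h_i = 1, 1, 1 and divided differences Δ_i = -4, 5, -5, the continuity of g' gives the tridiagonal system
  1·m_0 + 4·m_1 + 1·m_2 = 6(Δ_1 - Δ_0) = 54
  1·m_1 + 4·m_2 + 1·m_3 = 6(Δ_2 - Δ_1) = -60
Natural end conditions: m_0 = m_3 = 0.
Forward elimination and back-substitution give m_0 = 0, m_1 = 92/5, m_2 = -98/5, m_3 = 0.

18.4000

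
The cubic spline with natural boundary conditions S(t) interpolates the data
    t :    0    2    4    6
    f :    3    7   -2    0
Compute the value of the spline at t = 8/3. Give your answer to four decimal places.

4.4296

Write M_i for S''(x_i). With h_i = 2, 2, 2 and divided differences Δ_i = 2, -9/2, 1, the continuity of S' gives the tridiagonal system
  2·M_0 + 8·M_1 + 2·M_2 = 6(Δ_1 - Δ_0) = -39
  2·M_1 + 8·M_2 + 2·M_3 = 6(Δ_2 - Δ_1) = 33
Natural end conditions: M_0 = M_3 = 0.
Hence M_0 = 0, M_1 = -63/10, M_2 = 57/10, M_3 = 0.
On [2, 4], S(t) = 7 - 11/5·(t - 2) - 63/20·(t - 2)² + 1·(t - 2)³.
With (t - 2) = 2/3: S(8/3) = 598/135.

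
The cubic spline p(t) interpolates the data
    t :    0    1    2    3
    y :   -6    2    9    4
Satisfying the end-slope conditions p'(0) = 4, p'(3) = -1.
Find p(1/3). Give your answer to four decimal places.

Put M_i = p'' at the i-th knot. Here h = (1, 1, 1) and Δ = (8, 7, -5), so the interior equations h_(i-1)·M_(i-1) + 2(h_(i-1)+h_i)·M_i + h_i·M_(i+1) = 6(Δ_i − Δ_(i-1)) read
  1·M_0 + 4·M_1 + 1·M_2 = 6(Δ_1 - Δ_0) = -6
  1·M_1 + 4·M_2 + 1·M_3 = 6(Δ_2 - Δ_1) = -72
Clamped end conditions give two more equations: 2h_0·M_0 + h_0·M_1 = 6(Δ_0 - p'(0)) = 24 and h_2·M_2 + 2h_2·M_3 = 6(p'(3) - Δ_2) = 24.
Hence M_0 = 166/15, M_1 = 28/15, M_2 = -368/15, M_3 = 364/15.
On [0, 1], p(t) = -6 + 4·t + 83/15·t² - 23/15·t³.
With t = 1/3: p(1/3) = -1664/405.

-4.1086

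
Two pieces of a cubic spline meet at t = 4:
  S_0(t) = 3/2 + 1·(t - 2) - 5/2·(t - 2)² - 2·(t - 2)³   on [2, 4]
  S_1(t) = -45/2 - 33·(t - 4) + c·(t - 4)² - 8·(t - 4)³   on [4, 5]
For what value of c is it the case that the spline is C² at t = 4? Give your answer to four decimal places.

S_0''(t) = -5 - 12·(t - 2), so S_0''(4) = -29. On the right, S_1''(4) = 2c, so c = -29/2.

-14.5000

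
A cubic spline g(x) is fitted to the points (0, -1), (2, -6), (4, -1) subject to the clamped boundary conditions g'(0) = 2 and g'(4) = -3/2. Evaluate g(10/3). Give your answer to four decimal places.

With M_i denoting the second derivative at x_i, h_i = 2, 2, and Δ_i = (y_(i+1) − y_i)/h_i = -5/2, 5/2:
  2·M_0 + 8·M_1 + 2·M_2 = 6(Δ_1 - Δ_0) = 30
Clamped end conditions give two more equations: 2h_0·M_0 + h_0·M_1 = 6(Δ_0 - g'(0)) = -27 and h_1·M_1 + 2h_1·M_2 = 6(g'(4) - Δ_1) = -24.
Solving: M_0 = -91/8, M_1 = 37/4, M_2 = -85/8.
On [2, 4], g(x) = -6 - 1/8·(x - 2) + 37/8·(x - 2)² - 53/32·(x - 2)³.
With (x - 2) = 4/3: g(10/3) = -101/54.

-1.8704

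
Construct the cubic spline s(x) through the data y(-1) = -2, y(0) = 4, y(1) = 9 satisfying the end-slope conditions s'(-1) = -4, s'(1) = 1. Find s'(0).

9

Write σ_i for s''(x_i). With h_i = 1, 1 and divided differences Δ_i = 6, 5, the continuity of s' gives the tridiagonal system
  1·σ_0 + 4·σ_1 + 1·σ_2 = 6(Δ_1 - Δ_0) = -6
Clamped end conditions give two more equations: 2h_0·σ_0 + h_0·σ_1 = 6(Δ_0 - s'(-1)) = 60 and h_1·σ_1 + 2h_1·σ_2 = 6(s'(1) - Δ_1) = -24.
Forward elimination and back-substitution give σ_0 = 34, σ_1 = -8, σ_2 = -8.
On [0, 1], s'(x) = b_1 + 2c_1·x + 3d_1·x² with b_1 = Δ_1 - h_1(2σ_1 + σ_2)/6 = 9, c_1 = σ_1/2 = -4, d_1 = (σ_2 - σ_1)/(6h_1) = 0. So s'(0) = 9.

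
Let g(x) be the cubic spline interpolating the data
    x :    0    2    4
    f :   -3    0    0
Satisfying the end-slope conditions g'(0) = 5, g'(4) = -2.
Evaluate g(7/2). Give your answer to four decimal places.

Write m_i for g''(x_i). With h_i = 2, 2 and divided differences Δ_i = 3/2, 0, the continuity of g' gives the tridiagonal system
  2·m_0 + 8·m_1 + 2·m_2 = 6(Δ_1 - Δ_0) = -9
Clamped end conditions give two more equations: 2h_0·m_0 + h_0·m_1 = 6(Δ_0 - g'(0)) = -21 and h_1·m_1 + 2h_1·m_2 = 6(g'(4) - Δ_1) = -12.
Forward elimination and back-substitution give m_0 = -47/8, m_1 = 5/4, m_2 = -29/8.
On [2, 4], g(x) = 0 + 3/8·(x - 2) + 5/8·(x - 2)² - 13/32·(x - 2)³.
With (x - 2) = 3/2: g(7/2) = 153/256.

0.5977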